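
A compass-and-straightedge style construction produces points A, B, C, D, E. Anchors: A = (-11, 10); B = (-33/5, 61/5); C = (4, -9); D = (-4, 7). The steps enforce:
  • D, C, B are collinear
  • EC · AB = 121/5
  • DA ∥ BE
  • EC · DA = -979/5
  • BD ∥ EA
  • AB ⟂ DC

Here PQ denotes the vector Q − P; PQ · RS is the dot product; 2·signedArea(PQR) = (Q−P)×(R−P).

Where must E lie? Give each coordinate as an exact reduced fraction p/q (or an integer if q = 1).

1. E_x = -68/5  [BD ∥ EA ∩ DA ∥ BE]
2. E_y = 76/5  [BD ∥ EA ∩ DA ∥ BE]
   → E = (-68/5, 76/5)

E = (-68/5, 76/5)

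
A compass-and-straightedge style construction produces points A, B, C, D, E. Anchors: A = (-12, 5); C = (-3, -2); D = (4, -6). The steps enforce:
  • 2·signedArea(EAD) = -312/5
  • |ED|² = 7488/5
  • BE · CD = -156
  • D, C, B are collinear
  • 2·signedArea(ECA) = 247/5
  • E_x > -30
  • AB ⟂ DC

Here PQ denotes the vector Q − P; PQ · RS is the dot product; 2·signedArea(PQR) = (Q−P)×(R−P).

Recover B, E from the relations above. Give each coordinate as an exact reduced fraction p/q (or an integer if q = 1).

1. B_x = -64/5  [D, C, B are collinear ∩ AB ⟂ DC]
2. B_y = 18/5  [D, C, B are collinear ∩ AB ⟂ DC]
   → B = (-64/5, 18/5)
3. E_x = -148/5  [2·signedArea(EAD) = -312/5 ∩ 2·signedArea(ECA) = 247/5]
4. E_y = 66/5  [2·signedArea(EAD) = -312/5 ∩ 2·signedArea(ECA) = 247/5]
   → E = (-148/5, 66/5)

B = (-64/5, 18/5)
E = (-148/5, 66/5)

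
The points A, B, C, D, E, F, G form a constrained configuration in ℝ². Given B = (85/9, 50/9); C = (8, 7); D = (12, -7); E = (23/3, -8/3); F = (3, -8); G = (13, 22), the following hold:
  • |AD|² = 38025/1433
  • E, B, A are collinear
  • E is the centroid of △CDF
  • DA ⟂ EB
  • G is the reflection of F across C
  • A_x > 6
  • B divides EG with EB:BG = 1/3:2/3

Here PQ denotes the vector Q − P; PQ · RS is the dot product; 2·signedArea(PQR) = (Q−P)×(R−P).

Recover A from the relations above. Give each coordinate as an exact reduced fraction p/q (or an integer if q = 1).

A = (9981/1433, -8471/1433)

1. A_x = 9981/1433  [E, B, A are collinear ∩ DA ⟂ EB]
2. A_y = -8471/1433  [E, B, A are collinear ∩ DA ⟂ EB]
   → A = (9981/1433, -8471/1433)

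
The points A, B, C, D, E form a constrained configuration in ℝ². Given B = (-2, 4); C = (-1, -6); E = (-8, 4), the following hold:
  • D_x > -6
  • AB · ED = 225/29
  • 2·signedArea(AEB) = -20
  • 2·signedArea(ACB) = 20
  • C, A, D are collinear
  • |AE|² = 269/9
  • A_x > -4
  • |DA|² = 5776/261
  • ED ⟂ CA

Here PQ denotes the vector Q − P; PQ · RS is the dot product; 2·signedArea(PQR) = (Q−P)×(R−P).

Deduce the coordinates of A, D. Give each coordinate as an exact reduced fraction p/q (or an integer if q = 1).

A = (-11/3, 2/3)
D = (-157/29, 146/29)

1. A_x = -11/3  [2·signedArea(AEB) = -20 ∩ 2·signedArea(ACB) = 20]
2. A_y = 2/3  [2·signedArea(AEB) = -20 ∩ 2·signedArea(ACB) = 20]
   → A = (-11/3, 2/3)
3. D_x = -157/29  [C, A, D are collinear ∩ ED ⟂ CA]
4. D_y = 146/29  [C, A, D are collinear ∩ ED ⟂ CA]
   → D = (-157/29, 146/29)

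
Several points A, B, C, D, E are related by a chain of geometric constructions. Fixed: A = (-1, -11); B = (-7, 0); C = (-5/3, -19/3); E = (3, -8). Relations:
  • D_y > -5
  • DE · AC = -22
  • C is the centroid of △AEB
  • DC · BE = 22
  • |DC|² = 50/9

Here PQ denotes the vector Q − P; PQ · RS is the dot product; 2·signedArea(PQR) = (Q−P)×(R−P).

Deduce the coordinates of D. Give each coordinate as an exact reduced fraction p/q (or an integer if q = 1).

D = (-2, -4)

1. D_x = -2  [DE · AC = -22 ∩ DC · BE = 22]
2. D_y = -4  [DE · AC = -22 ∩ DC · BE = 22]
   → D = (-2, -4)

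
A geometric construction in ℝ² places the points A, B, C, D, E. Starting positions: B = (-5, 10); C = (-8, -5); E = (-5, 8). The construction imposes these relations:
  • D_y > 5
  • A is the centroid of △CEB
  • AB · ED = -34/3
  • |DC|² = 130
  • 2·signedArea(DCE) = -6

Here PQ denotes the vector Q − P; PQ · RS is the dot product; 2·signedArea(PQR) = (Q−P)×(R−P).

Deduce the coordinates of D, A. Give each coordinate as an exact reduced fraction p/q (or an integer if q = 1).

A = (-6, 13/3)
D = (-5, 6)

1. D_x = -5  [line -13·x + 3·y + -83 = 0 ∩ |DC|² = 130]
2. D_y = 6  [line -13·x + 3·y + -83 = 0 ∩ |DC|² = 130]
   → D = (-5, 6)
3. A_x = -6  [A is the centroid of △CEB]
4. A_y = 13/3  [A is the centroid of △CEB]
   → A = (-6, 13/3)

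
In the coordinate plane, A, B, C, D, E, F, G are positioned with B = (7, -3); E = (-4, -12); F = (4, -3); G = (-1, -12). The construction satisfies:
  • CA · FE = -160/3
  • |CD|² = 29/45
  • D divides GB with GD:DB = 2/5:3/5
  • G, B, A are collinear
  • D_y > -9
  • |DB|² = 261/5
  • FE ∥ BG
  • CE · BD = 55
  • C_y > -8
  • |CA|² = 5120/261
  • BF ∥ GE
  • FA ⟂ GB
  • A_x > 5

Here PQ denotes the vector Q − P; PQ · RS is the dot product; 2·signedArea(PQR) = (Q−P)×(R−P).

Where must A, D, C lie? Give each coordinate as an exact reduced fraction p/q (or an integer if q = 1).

1. A_x = 823/145  [G, B, A are collinear ∩ FA ⟂ GB]
2. A_y = -651/145  [G, B, A are collinear ∩ FA ⟂ GB]
   → A = (823/145, -651/145)
3. D_x = 11/5  [D divides GB with GD:DB = 2/5:3/5]
4. D_y = -42/5  [D divides GB with GD:DB = 2/5:3/5]
   → D = (11/5, -42/5)
5. C_x = 41/15  [line 24/5·x + 27/5·y + 29 = 0 ∩ |CA|² = 5120/261]
6. C_y = -39/5  [line 24/5·x + 27/5·y + 29 = 0 ∩ |CA|² = 5120/261]
   → C = (41/15, -39/5)

A = (823/145, -651/145)
C = (41/15, -39/5)
D = (11/5, -42/5)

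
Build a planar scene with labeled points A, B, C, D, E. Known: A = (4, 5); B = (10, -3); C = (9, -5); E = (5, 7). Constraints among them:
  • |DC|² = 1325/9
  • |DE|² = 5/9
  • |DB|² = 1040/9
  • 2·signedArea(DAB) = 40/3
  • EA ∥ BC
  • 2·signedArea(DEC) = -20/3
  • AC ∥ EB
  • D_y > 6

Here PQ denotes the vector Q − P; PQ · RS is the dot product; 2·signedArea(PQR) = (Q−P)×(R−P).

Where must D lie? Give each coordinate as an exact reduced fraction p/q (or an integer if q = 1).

D = (14/3, 19/3)

1. D_x = 14/3  [2·signedArea(DAB) = 40/3 ∩ 2·signedArea(DEC) = -20/3]
2. D_y = 19/3  [2·signedArea(DAB) = 40/3 ∩ 2·signedArea(DEC) = -20/3]
   → D = (14/3, 19/3)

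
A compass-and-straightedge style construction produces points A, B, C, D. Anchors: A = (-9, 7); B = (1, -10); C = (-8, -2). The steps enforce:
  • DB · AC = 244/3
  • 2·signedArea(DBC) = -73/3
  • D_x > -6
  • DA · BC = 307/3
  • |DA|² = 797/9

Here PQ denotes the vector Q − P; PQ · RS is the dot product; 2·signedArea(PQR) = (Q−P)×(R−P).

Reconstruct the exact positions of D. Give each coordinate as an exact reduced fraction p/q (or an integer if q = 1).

1. D_x = -16/3  [DB · AC = 244/3 ∩ 2·signedArea(DBC) = -73/3]
2. D_y = -5/3  [DB · AC = 244/3 ∩ 2·signedArea(DBC) = -73/3]
   → D = (-16/3, -5/3)

D = (-16/3, -5/3)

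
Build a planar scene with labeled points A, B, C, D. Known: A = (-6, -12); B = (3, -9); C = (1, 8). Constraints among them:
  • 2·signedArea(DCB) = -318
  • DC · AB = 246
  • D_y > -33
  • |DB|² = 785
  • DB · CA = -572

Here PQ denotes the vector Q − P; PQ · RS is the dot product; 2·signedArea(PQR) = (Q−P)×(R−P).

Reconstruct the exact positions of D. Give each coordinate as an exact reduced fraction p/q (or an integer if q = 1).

D = (-13, -32)

1. D_x = -13  [DB · CA = -572 ∩ DC · AB = 246]
2. D_y = -32  [DB · CA = -572 ∩ DC · AB = 246]
   → D = (-13, -32)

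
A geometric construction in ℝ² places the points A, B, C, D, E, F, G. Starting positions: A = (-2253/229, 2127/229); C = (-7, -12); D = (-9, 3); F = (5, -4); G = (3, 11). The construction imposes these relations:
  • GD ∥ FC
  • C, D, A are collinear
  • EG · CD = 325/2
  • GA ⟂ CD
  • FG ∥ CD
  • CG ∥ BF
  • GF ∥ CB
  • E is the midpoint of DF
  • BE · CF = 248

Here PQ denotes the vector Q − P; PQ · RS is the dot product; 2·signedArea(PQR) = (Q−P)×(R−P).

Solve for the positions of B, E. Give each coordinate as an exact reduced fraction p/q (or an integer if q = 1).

1. B_x = -5  [CG ∥ BF ∩ GF ∥ CB]
2. B_y = -27  [CG ∥ BF ∩ GF ∥ CB]
   → B = (-5, -27)
3. E_x = -2  [E is the midpoint of DF]
4. E_y = -1/2  [E is the midpoint of DF]
   → E = (-2, -1/2)

B = (-5, -27)
E = (-2, -1/2)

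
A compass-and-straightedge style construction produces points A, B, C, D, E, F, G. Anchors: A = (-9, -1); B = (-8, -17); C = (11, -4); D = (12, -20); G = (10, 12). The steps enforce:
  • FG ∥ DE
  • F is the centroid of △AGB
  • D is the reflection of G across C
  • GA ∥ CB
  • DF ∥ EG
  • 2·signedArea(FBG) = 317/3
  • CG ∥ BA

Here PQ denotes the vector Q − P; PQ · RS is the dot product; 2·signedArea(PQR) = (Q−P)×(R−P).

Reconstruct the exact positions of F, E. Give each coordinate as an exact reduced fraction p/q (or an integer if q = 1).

1. F_x = -7/3  [F is the centroid of △AGB]
2. F_y = -2  [F is the centroid of △AGB]
   → F = (-7/3, -2)
3. E_x = 73/3  [DF ∥ EG ∩ FG ∥ DE]
4. E_y = -6  [DF ∥ EG ∩ FG ∥ DE]
   → E = (73/3, -6)

E = (73/3, -6)
F = (-7/3, -2)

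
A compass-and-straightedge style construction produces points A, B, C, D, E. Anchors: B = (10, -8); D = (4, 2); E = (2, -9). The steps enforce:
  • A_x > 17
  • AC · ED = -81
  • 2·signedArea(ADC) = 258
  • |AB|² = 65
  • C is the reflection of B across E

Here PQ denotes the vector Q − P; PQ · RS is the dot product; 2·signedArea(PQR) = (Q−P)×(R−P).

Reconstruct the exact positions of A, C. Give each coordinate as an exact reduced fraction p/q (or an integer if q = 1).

A = (18, -7)
C = (-6, -10)

1. C_x = -6  [C is the reflection of B across E]
2. C_y = -10  [C is the reflection of B across E]
   → C = (-6, -10)
3. A_x = 18  [2·signedArea(ADC) = 258 ∩ AC · ED = -81]
4. A_y = -7  [2·signedArea(ADC) = 258 ∩ AC · ED = -81]
   → A = (18, -7)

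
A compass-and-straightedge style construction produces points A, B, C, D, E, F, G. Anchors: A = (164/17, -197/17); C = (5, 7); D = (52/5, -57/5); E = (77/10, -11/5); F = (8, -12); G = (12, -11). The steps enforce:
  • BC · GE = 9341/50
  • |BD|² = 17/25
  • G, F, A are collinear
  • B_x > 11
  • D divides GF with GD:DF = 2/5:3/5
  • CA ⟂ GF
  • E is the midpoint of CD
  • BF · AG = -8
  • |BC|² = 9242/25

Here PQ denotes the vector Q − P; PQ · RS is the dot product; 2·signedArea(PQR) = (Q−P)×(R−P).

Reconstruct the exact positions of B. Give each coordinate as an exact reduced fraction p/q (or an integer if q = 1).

B = (56/5, -56/5)

1. B_x = 56/5  [BF · AG = -8 ∩ BC · GE = 9341/50]
2. B_y = -56/5  [BF · AG = -8 ∩ BC · GE = 9341/50]
   → B = (56/5, -56/5)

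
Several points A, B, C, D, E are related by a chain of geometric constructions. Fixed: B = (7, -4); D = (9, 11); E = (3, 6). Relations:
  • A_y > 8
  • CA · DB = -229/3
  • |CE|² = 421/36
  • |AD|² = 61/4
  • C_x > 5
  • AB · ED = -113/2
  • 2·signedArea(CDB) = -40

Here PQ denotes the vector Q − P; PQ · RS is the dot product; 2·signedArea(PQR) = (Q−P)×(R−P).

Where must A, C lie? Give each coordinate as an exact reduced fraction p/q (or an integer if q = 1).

A = (6, 17/2)
C = (16/3, 7/2)

1. A_x = 6  [line -6·x + -5·y + 157/2 = 0 ∩ |AD|² = 61/4]
2. A_y = 17/2  [line -6·x + -5·y + 157/2 = 0 ∩ |AD|² = 61/4]
   → A = (6, 17/2)
3. C_x = 16/3  [2·signedArea(CDB) = -40 ∩ CA · DB = -229/3]
4. C_y = 7/2  [2·signedArea(CDB) = -40 ∩ CA · DB = -229/3]
   → C = (16/3, 7/2)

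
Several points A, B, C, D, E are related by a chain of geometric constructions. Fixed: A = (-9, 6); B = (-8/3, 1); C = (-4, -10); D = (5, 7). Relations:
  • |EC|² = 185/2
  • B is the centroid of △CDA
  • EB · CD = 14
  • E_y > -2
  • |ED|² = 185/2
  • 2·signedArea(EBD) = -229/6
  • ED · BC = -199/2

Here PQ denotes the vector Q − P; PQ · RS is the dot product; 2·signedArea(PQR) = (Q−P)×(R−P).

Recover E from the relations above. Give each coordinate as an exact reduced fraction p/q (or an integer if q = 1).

E = (1/2, -3/2)

1. E_x = 1/2  [EB · CD = 14 ∩ 2·signedArea(EBD) = -229/6]
2. E_y = -3/2  [EB · CD = 14 ∩ 2·signedArea(EBD) = -229/6]
   → E = (1/2, -3/2)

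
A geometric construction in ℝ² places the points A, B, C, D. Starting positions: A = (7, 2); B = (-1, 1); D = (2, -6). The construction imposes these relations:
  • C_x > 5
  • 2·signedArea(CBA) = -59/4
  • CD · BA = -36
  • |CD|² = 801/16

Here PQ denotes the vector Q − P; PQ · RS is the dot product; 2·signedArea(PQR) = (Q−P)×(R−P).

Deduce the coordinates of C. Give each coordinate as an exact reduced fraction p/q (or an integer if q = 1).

C = (23/4, 0)

1. C_x = 23/4  [CD · BA = -36 ∩ 2·signedArea(CBA) = -59/4]
2. C_y = 0  [CD · BA = -36 ∩ 2·signedArea(CBA) = -59/4]
   → C = (23/4, 0)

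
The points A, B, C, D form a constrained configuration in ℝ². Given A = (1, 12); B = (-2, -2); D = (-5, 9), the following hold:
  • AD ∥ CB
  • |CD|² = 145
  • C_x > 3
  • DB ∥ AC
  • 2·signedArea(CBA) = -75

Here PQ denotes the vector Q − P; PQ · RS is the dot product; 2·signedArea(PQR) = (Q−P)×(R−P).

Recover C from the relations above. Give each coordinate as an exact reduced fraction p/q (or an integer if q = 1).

C = (4, 1)

1. C_x = 4  [AD ∥ CB ∩ DB ∥ AC]
2. C_y = 1  [AD ∥ CB ∩ DB ∥ AC]
   → C = (4, 1)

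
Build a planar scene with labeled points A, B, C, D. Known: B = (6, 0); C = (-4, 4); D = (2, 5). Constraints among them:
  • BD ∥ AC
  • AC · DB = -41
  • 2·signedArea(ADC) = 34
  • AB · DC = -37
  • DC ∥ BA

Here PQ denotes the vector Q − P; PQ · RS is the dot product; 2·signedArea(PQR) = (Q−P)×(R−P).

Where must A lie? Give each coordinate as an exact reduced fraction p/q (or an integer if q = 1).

1. A_x = 0  [BD ∥ AC ∩ DC ∥ BA]
2. A_y = -1  [BD ∥ AC ∩ DC ∥ BA]
   → A = (0, -1)

A = (0, -1)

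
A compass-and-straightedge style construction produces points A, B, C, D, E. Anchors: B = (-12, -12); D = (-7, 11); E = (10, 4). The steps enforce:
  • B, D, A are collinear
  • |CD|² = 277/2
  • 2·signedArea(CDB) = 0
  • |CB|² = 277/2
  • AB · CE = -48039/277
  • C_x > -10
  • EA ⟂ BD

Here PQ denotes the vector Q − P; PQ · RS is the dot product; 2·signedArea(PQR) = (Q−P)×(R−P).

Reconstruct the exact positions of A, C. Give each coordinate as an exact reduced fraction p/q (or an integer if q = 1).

1. A_x = -2129/277  [B, D, A are collinear ∩ EA ⟂ BD]
2. A_y = 2173/277  [B, D, A are collinear ∩ EA ⟂ BD]
   → A = (-2129/277, 2173/277)
3. C_x = -19/2  [2·signedArea(CDB) = 0 ∩ AB · CE = -48039/277]
4. C_y = -1/2  [2·signedArea(CDB) = 0 ∩ AB · CE = -48039/277]
   → C = (-19/2, -1/2)

A = (-2129/277, 2173/277)
C = (-19/2, -1/2)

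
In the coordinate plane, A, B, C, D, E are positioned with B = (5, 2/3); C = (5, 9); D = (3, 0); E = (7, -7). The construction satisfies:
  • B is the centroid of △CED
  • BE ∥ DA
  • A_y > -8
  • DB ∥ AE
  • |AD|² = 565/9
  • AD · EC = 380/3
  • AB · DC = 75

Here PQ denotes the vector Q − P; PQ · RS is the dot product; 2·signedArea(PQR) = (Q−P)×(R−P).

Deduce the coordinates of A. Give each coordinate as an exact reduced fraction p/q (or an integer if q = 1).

1. A_x = 5  [DB ∥ AE ∩ BE ∥ DA]
2. A_y = -23/3  [DB ∥ AE ∩ BE ∥ DA]
   → A = (5, -23/3)

A = (5, -23/3)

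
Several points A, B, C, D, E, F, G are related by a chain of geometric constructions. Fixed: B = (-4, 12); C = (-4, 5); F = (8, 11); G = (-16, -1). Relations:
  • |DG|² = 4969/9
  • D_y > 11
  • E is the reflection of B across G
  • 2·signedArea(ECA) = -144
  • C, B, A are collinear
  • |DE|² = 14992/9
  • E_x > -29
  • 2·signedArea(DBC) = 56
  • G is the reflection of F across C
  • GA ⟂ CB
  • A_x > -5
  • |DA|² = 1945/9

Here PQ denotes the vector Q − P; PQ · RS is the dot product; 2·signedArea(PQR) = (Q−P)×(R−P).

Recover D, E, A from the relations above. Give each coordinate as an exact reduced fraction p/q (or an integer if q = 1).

1. D_x = 4  [2·signedArea(DBC) = 56]
2. D_y = 34/3  [|DG|² = 4969/9]
   → D = (4, 34/3)
3. E_x = -28  [E is the reflection of B across G]
4. E_y = -14  [E is the reflection of B across G]
   → E = (-28, -14)
5. A_x = -4  [C, B, A are collinear ∩ GA ⟂ CB]
6. A_y = -1  [C, B, A are collinear ∩ GA ⟂ CB]
   → A = (-4, -1)

A = (-4, -1)
D = (4, 34/3)
E = (-28, -14)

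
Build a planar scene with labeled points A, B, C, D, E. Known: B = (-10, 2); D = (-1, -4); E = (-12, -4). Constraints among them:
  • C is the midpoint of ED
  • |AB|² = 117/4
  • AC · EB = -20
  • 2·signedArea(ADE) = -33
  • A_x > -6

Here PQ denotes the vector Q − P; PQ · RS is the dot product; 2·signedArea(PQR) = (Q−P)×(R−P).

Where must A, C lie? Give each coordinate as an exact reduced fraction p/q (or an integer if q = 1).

A = (-11/2, -1)
C = (-13/2, -4)

1. A_y = -1  [2·signedArea(ADE) = -33]
2. A_x = -11/2  [|AB|² = 117/4]
   → A = (-11/2, -1)
3. C_x = -13/2  [AC · EB = -20 ∩ C is the midpoint of ED]
4. C_y = -4  [AC · EB = -20 ∩ C is the midpoint of ED]
   → C = (-13/2, -4)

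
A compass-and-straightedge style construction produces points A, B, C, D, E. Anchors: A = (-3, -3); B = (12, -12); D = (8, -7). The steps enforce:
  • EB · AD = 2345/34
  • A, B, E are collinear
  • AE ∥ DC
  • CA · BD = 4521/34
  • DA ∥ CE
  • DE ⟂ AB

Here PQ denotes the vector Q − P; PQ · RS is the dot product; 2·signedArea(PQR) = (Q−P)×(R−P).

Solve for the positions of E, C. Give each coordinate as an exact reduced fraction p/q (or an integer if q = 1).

C = (607/34, -439/34)
E = (233/34, -303/34)

1. E_x = 233/34  [A, B, E are collinear ∩ DE ⟂ AB]
2. E_y = -303/34  [A, B, E are collinear ∩ DE ⟂ AB]
   → E = (233/34, -303/34)
3. C_x = 607/34  [DA ∥ CE ∩ AE ∥ DC]
4. C_y = -439/34  [DA ∥ CE ∩ AE ∥ DC]
   → C = (607/34, -439/34)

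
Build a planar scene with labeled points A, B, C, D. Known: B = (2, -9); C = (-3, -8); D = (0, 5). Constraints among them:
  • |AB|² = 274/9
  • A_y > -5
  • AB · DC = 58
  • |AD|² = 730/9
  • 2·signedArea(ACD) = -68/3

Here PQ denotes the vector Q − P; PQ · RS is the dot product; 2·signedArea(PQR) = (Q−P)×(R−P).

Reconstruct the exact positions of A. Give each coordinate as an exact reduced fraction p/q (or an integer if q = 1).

1. A_x = -1/3  [2·signedArea(ACD) = -68/3 ∩ AB · DC = 58]
2. A_y = -4  [2·signedArea(ACD) = -68/3 ∩ AB · DC = 58]
   → A = (-1/3, -4)

A = (-1/3, -4)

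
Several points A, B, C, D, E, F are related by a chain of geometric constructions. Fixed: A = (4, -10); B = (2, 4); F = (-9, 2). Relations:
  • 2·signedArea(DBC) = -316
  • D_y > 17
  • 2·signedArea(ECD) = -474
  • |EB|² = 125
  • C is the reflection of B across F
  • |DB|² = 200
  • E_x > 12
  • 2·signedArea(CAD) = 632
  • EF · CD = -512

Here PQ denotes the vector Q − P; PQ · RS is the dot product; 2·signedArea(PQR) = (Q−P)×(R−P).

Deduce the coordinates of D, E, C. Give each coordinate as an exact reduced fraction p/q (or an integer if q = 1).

1. C_x = -20  [C is the reflection of B across F]
2. C_y = 0  [C is the reflection of B across F]
   → C = (-20, 0)
3. D_x = 0  [2·signedArea(DBC) = -316 ∩ 2·signedArea(CAD) = 632]
4. D_y = 18  [2·signedArea(DBC) = -316 ∩ 2·signedArea(CAD) = 632]
   → D = (0, 18)
5. E_x = 13  [2·signedArea(ECD) = -474 ∩ EF · CD = -512]
6. E_y = 6  [2·signedArea(ECD) = -474 ∩ EF · CD = -512]
   → E = (13, 6)

C = (-20, 0)
D = (0, 18)
E = (13, 6)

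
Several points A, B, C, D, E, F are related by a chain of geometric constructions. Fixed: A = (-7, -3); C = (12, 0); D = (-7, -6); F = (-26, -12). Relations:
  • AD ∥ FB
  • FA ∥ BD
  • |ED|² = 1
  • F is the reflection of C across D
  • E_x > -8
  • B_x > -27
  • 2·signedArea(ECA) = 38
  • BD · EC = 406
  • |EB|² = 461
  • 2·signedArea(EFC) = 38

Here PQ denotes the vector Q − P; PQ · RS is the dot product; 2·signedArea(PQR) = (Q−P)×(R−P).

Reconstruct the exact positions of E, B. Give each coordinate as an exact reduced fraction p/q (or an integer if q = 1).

1. E_x = -7  [2·signedArea(ECA) = 38 ∩ 2·signedArea(EFC) = 38]
2. E_y = -5  [2·signedArea(ECA) = 38 ∩ 2·signedArea(EFC) = 38]
   → E = (-7, -5)
3. B_x = -26  [FA ∥ BD ∩ AD ∥ FB]
4. B_y = -15  [FA ∥ BD ∩ AD ∥ FB]
   → B = (-26, -15)

B = (-26, -15)
E = (-7, -5)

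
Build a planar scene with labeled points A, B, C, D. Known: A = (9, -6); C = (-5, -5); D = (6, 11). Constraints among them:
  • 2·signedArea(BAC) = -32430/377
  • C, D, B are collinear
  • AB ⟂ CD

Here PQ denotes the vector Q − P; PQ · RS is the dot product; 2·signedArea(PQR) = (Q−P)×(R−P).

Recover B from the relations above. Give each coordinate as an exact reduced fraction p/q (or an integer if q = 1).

1. B_x = -367/377  [C, D, B are collinear ∩ AB ⟂ CD]
2. B_y = 323/377  [C, D, B are collinear ∩ AB ⟂ CD]
   → B = (-367/377, 323/377)

B = (-367/377, 323/377)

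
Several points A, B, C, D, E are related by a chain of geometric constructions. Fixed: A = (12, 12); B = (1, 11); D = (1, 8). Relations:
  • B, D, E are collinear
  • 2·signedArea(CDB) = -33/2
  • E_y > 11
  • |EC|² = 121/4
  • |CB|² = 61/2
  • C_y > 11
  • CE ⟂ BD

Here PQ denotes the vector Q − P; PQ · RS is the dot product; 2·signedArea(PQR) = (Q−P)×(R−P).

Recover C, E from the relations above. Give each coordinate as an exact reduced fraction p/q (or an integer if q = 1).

C = (13/2, 23/2)
E = (1, 23/2)

1. C_x = 13/2  [2·signedArea(CDB) = -33/2]
2. C_y = 23/2  [|CB|² = 61/2]
   → C = (13/2, 23/2)
3. E_x = 1  [B, D, E are collinear ∩ CE ⟂ BD]
4. E_y = 23/2  [B, D, E are collinear ∩ CE ⟂ BD]
   → E = (1, 23/2)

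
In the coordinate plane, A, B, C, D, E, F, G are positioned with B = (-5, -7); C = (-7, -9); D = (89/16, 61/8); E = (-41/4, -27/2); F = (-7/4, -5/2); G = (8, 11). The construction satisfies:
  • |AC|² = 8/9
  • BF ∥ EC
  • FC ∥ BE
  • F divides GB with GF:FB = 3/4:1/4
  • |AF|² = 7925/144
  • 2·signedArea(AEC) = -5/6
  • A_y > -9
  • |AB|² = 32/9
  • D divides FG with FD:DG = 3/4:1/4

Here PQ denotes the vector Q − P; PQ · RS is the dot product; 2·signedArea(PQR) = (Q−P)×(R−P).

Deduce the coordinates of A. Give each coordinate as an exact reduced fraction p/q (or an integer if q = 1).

1. A_x = -19/3  [line -9/2·x + 13/4·y + -17/12 = 0 ∩ |AC|² = 8/9]
2. A_y = -25/3  [line -9/2·x + 13/4·y + -17/12 = 0 ∩ |AC|² = 8/9]
   → A = (-19/3, -25/3)

A = (-19/3, -25/3)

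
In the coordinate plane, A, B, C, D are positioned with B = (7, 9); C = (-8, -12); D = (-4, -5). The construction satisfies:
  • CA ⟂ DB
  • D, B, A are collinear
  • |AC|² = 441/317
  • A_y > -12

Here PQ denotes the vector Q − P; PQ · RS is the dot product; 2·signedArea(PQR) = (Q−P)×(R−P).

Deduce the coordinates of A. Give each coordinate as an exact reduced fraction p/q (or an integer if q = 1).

A = (-2830/317, -3573/317)

1. A_x = -2830/317  [D, B, A are collinear ∩ CA ⟂ DB]
2. A_y = -3573/317  [D, B, A are collinear ∩ CA ⟂ DB]
   → A = (-2830/317, -3573/317)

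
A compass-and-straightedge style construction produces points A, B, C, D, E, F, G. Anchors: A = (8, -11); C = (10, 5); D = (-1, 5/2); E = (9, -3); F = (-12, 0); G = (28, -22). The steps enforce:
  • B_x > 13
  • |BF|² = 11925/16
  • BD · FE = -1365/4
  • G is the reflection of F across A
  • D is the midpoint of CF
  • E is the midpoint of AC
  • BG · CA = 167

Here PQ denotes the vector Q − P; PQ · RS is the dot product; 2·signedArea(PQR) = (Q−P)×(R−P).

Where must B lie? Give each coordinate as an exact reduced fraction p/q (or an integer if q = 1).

1. B_x = 27/2  [BG · CA = 167 ∩ BD · FE = -1365/4]
2. B_y = -39/4  [BG · CA = 167 ∩ BD · FE = -1365/4]
   → B = (27/2, -39/4)

B = (27/2, -39/4)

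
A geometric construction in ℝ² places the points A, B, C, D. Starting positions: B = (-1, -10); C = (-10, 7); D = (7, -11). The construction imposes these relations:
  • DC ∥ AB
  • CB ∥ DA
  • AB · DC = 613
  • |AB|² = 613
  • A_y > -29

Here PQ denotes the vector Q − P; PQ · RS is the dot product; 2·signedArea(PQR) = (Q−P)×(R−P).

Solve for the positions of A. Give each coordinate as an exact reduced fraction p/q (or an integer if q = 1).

A = (16, -28)

1. A_x = 16  [DC ∥ AB ∩ CB ∥ DA]
2. A_y = -28  [DC ∥ AB ∩ CB ∥ DA]
   → A = (16, -28)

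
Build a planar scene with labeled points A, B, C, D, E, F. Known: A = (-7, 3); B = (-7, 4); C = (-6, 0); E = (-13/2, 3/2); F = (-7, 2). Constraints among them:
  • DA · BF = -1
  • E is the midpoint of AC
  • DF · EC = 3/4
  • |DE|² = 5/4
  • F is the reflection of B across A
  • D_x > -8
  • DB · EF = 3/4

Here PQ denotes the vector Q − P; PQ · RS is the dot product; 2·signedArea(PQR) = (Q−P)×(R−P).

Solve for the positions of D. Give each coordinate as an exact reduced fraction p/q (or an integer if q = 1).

D = (-7, 5/2)

1. D_x = -7  [DF · EC = 3/4 ∩ DB · EF = 3/4]
2. D_y = 5/2  [DF · EC = 3/4 ∩ DB · EF = 3/4]
   → D = (-7, 5/2)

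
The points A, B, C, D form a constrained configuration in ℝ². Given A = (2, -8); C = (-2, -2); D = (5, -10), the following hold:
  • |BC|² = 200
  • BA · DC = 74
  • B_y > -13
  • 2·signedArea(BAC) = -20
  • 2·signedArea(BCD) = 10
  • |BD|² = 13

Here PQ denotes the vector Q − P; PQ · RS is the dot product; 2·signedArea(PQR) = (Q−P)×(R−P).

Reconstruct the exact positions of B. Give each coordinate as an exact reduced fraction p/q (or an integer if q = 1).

1. B_x = 8  [BA · DC = 74 ∩ 2·signedArea(BAC) = -20]
2. B_y = -12  [BA · DC = 74 ∩ 2·signedArea(BAC) = -20]
   → B = (8, -12)

B = (8, -12)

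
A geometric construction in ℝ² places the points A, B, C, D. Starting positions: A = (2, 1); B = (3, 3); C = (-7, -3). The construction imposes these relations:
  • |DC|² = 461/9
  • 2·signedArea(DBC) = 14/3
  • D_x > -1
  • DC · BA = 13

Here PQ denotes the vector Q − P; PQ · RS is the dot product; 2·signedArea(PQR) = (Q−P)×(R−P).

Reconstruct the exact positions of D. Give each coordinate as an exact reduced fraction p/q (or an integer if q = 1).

1. D_x = -2/3  [2·signedArea(DBC) = 14/3 ∩ DC · BA = 13]
2. D_y = 1/3  [2·signedArea(DBC) = 14/3 ∩ DC · BA = 13]
   → D = (-2/3, 1/3)

D = (-2/3, 1/3)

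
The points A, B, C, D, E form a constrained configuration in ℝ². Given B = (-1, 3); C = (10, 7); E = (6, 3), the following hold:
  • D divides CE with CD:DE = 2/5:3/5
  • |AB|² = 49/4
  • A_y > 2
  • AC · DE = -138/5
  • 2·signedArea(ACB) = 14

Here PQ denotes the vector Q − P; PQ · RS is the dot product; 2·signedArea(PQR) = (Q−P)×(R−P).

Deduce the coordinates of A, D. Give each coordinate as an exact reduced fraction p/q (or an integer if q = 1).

1. A_x = 5/2  [line 4·x + -11·y + 23 = 0 ∩ |AB|² = 49/4]
2. A_y = 3  [line 4·x + -11·y + 23 = 0 ∩ |AB|² = 49/4]
   → A = (5/2, 3)
3. D_x = 42/5  [AC · DE = -138/5 ∩ D divides CE with CD:DE = 2/5:3/5]
4. D_y = 27/5  [AC · DE = -138/5 ∩ D divides CE with CD:DE = 2/5:3/5]
   → D = (42/5, 27/5)

A = (5/2, 3)
D = (42/5, 27/5)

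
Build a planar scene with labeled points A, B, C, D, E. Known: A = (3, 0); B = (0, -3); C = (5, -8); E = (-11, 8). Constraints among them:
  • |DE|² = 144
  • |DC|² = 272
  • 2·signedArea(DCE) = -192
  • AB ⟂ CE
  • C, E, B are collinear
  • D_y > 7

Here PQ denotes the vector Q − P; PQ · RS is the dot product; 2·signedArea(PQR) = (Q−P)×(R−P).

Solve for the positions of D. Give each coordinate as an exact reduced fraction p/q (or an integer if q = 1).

1. D_x = 1  [line -16·x + -16·y + 144 = 0 ∩ |DC|² = 272]
2. D_y = 8  [line -16·x + -16·y + 144 = 0 ∩ |DC|² = 272]
   → D = (1, 8)

D = (1, 8)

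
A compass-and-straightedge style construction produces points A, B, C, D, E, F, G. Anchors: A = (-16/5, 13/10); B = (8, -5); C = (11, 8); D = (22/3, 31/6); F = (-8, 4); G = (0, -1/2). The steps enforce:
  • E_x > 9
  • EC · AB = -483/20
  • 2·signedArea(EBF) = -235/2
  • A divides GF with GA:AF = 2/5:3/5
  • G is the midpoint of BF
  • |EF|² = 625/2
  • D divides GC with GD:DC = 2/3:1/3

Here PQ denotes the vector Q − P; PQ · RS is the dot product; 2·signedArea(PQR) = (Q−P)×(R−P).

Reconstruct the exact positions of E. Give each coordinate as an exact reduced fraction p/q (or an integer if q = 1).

E = (19/2, 3/2)

1. E_x = 19/2  [2·signedArea(EBF) = -235/2 ∩ EC · AB = -483/20]
2. E_y = 3/2  [2·signedArea(EBF) = -235/2 ∩ EC · AB = -483/20]
   → E = (19/2, 3/2)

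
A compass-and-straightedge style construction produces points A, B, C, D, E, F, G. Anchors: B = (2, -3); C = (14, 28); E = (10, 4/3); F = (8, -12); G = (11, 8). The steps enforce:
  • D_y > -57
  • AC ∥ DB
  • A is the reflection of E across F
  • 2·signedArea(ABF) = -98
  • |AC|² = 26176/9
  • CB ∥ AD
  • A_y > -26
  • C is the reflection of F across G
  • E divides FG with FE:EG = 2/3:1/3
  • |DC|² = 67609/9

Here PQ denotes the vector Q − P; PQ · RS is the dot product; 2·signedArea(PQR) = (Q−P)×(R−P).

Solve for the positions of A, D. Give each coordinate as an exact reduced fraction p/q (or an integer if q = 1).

A = (6, -76/3)
D = (-6, -169/3)

1. A_x = 6  [A is the reflection of E across F]
2. A_y = -76/3  [A is the reflection of E across F]
   → A = (6, -76/3)
3. D_x = -6  [AC ∥ DB ∩ CB ∥ AD]
4. D_y = -169/3  [AC ∥ DB ∩ CB ∥ AD]
   → D = (-6, -169/3)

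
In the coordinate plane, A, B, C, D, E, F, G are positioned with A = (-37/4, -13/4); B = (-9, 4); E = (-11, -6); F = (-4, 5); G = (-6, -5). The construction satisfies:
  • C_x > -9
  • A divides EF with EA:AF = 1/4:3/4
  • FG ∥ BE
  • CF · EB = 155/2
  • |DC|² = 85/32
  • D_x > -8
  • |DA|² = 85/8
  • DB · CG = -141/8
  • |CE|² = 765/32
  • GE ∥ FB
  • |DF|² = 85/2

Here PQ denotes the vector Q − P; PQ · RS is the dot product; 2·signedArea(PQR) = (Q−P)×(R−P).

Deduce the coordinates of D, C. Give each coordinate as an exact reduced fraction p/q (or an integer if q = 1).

1. C_x = -67/8  [line -2·x + -10·y + -71/2 = 0 ∩ |CE|² = 765/32]
2. C_y = -15/8  [line -2·x + -10·y + -71/2 = 0 ∩ |CE|² = 765/32]
   → C = (-67/8, -15/8)
3. D_x = -15/2  [line -19/8·x + 25/8·y + -65/4 = 0 ∩ |DC|² = 85/32]
4. D_y = -1/2  [line -19/8·x + 25/8·y + -65/4 = 0 ∩ |DC|² = 85/32]
   → D = (-15/2, -1/2)

C = (-67/8, -15/8)
D = (-15/2, -1/2)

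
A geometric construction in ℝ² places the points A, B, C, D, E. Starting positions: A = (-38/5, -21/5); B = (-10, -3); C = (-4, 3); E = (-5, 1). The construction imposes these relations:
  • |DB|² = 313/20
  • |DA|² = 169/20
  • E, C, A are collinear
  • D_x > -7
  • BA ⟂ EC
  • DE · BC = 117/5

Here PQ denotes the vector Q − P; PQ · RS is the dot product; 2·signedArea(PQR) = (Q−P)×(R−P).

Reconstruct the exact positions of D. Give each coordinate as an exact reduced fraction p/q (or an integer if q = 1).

D = (-63/10, -8/5)

1. D_x = -63/10  [line -6·x + -6·y + -237/5 = 0 ∩ |DB|² = 313/20]
2. D_y = -8/5  [line -6·x + -6·y + -237/5 = 0 ∩ |DB|² = 313/20]
   → D = (-63/10, -8/5)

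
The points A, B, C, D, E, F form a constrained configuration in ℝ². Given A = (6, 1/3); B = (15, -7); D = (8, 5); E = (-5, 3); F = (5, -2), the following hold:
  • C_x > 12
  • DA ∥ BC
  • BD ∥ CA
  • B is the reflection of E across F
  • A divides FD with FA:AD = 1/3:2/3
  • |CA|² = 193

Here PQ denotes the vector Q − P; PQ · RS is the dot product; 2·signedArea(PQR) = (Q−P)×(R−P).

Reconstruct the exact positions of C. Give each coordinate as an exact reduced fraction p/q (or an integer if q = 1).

C = (13, -35/3)

1. C_x = 13  [BD ∥ CA ∩ DA ∥ BC]
2. C_y = -35/3  [BD ∥ CA ∩ DA ∥ BC]
   → C = (13, -35/3)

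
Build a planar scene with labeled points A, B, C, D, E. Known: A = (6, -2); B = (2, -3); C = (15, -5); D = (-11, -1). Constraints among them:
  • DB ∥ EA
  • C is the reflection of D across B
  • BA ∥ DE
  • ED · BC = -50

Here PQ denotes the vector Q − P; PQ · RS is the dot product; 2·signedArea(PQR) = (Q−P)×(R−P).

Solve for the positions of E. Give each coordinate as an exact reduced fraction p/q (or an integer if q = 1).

1. E_x = -7  [DB ∥ EA ∩ BA ∥ DE]
2. E_y = 0  [DB ∥ EA ∩ BA ∥ DE]
   → E = (-7, 0)

E = (-7, 0)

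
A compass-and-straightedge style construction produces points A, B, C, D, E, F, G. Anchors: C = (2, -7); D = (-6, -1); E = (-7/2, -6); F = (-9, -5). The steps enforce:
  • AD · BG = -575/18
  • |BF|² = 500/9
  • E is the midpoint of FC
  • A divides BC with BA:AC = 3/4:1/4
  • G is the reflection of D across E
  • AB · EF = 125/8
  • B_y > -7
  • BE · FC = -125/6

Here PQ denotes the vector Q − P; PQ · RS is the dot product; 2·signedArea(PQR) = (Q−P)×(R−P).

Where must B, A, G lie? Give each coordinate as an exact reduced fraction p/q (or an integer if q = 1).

1. B_x = -5/3  [line -11·x + 2·y + -17/3 = 0 ∩ |BF|² = 500/9]
2. B_y = -19/3  [line -11·x + 2·y + -17/3 = 0 ∩ |BF|² = 500/9]
   → B = (-5/3, -19/3)
3. A_x = 13/12  [A divides BC with BA:AC = 3/4:1/4]
4. A_y = -41/6  [A divides BC with BA:AC = 3/4:1/4]
   → A = (13/12, -41/6)
5. G_x = -1  [G is the reflection of D across E]
6. G_y = -11  [G is the reflection of D across E]
   → G = (-1, -11)

A = (13/12, -41/6)
B = (-5/3, -19/3)
G = (-1, -11)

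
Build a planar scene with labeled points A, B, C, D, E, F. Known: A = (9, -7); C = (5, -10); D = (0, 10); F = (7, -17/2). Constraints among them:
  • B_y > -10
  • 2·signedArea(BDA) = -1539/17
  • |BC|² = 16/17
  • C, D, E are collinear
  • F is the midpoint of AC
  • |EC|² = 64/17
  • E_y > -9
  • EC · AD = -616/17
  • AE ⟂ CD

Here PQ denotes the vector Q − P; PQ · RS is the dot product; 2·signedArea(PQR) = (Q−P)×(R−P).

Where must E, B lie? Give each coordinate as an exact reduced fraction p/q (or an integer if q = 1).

B = (81/17, -154/17)
E = (77/17, -138/17)

1. E_x = 77/17  [C, D, E are collinear ∩ AE ⟂ CD]
2. E_y = -138/17  [C, D, E are collinear ∩ AE ⟂ CD]
   → E = (77/17, -138/17)
3. B_x = 81/17  [line 17·x + 9·y + 9/17 = 0 ∩ |BC|² = 16/17]
4. B_y = -154/17  [line 17·x + 9·y + 9/17 = 0 ∩ |BC|² = 16/17]
   → B = (81/17, -154/17)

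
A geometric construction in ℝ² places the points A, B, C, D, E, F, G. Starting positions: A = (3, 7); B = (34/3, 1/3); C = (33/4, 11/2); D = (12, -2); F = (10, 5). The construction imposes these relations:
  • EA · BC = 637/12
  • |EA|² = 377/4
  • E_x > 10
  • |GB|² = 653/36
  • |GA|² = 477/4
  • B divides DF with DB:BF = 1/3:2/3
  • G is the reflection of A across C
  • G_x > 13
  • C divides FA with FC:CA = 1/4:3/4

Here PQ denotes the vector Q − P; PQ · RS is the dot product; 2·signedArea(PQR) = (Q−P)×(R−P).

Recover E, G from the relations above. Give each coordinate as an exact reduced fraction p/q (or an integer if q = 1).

1. E_x = 11  [line 37/12·x + -31/6·y + -157/6 = 0 ∩ |EA|² = 377/4]
2. E_y = 3/2  [line 37/12·x + -31/6·y + -157/6 = 0 ∩ |EA|² = 377/4]
   → E = (11, 3/2)
3. G_x = 27/2  [G is the reflection of A across C]
4. G_y = 4  [G is the reflection of A across C]
   → G = (27/2, 4)

E = (11, 3/2)
G = (27/2, 4)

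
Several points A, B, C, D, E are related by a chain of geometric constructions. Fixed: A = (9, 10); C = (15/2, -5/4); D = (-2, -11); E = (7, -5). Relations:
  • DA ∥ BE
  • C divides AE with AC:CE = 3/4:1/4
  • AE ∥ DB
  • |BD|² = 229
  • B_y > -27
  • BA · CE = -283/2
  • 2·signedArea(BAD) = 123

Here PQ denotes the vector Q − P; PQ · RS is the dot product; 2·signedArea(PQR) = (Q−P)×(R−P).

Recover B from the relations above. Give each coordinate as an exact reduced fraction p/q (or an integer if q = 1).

B = (-4, -26)

1. B_x = -4  [DA ∥ BE ∩ AE ∥ DB]
2. B_y = -26  [DA ∥ BE ∩ AE ∥ DB]
   → B = (-4, -26)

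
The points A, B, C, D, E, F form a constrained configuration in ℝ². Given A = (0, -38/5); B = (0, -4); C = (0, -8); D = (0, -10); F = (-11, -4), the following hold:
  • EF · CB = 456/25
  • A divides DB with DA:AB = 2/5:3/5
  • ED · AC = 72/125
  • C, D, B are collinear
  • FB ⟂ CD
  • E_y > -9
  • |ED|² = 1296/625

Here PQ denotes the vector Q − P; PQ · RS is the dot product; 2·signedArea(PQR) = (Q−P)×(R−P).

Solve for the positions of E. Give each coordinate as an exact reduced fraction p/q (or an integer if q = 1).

1. E_y = -214/25  [ED · AC = 72/125]
2. E_x = 0  [|ED|² = 1296/625]
   → E = (0, -214/25)

E = (0, -214/25)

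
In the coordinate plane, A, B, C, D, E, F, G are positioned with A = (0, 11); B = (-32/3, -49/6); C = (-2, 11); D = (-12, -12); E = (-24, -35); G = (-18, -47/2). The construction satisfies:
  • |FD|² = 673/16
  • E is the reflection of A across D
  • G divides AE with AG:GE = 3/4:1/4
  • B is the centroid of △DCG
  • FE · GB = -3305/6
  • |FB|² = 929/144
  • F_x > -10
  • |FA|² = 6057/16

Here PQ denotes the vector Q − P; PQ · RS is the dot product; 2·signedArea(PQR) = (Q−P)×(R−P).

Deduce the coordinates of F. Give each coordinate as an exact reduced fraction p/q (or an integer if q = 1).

F = (-9, -25/4)

1. F_x = -9  [line -22/3·x + -46/3·y + -971/6 = 0 ∩ |FB|² = 929/144]
2. F_y = -25/4  [line -22/3·x + -46/3·y + -971/6 = 0 ∩ |FB|² = 929/144]
   → F = (-9, -25/4)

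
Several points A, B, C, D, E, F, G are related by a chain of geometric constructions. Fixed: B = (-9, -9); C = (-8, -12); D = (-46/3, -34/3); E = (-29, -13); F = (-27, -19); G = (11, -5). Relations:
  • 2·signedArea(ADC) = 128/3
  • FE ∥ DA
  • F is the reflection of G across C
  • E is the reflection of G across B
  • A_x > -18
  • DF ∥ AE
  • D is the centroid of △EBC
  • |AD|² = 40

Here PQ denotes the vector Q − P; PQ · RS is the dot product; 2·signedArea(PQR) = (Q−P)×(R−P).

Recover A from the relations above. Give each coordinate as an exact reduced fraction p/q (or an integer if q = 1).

A = (-52/3, -16/3)

1. A_x = -52/3  [DF ∥ AE ∩ FE ∥ DA]
2. A_y = -16/3  [DF ∥ AE ∩ FE ∥ DA]
   → A = (-52/3, -16/3)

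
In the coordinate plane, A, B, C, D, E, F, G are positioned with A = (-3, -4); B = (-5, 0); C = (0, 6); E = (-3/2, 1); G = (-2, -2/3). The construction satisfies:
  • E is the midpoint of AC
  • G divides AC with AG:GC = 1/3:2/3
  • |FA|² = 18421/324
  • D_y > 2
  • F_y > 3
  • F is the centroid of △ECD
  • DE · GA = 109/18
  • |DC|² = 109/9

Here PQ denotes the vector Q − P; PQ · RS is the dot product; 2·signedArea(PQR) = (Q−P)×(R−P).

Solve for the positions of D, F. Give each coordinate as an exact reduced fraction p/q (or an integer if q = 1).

1. D_x = -1  [line 1·x + 10/3·y + -71/9 = 0 ∩ |DC|² = 109/9]
2. D_y = 8/3  [line 1·x + 10/3·y + -71/9 = 0 ∩ |DC|² = 109/9]
   → D = (-1, 8/3)
3. F_x = -5/6  [F is the centroid of △ECD]
4. F_y = 29/9  [F is the centroid of △ECD]
   → F = (-5/6, 29/9)

D = (-1, 8/3)
F = (-5/6, 29/9)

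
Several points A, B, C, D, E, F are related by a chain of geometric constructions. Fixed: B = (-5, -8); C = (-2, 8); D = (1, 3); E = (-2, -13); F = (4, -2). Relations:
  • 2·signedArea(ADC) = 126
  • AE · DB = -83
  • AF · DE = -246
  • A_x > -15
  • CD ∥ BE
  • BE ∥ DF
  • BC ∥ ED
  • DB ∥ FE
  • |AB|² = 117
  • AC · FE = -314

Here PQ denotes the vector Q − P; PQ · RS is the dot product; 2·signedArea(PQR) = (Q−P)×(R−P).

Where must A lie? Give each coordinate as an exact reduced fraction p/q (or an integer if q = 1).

1. A_x = -14  [AC · FE = -314 ∩ AF · DE = -246]
2. A_y = -14  [AC · FE = -314 ∩ AF · DE = -246]
   → A = (-14, -14)

A = (-14, -14)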